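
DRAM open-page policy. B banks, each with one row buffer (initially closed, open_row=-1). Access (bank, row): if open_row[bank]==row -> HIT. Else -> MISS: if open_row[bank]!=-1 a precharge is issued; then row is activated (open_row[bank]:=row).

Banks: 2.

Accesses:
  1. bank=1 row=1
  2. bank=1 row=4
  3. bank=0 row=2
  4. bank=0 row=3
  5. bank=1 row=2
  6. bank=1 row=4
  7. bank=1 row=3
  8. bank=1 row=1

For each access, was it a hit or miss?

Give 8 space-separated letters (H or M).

Answer: M M M M M M M M

Derivation:
Acc 1: bank1 row1 -> MISS (open row1); precharges=0
Acc 2: bank1 row4 -> MISS (open row4); precharges=1
Acc 3: bank0 row2 -> MISS (open row2); precharges=1
Acc 4: bank0 row3 -> MISS (open row3); precharges=2
Acc 5: bank1 row2 -> MISS (open row2); precharges=3
Acc 6: bank1 row4 -> MISS (open row4); precharges=4
Acc 7: bank1 row3 -> MISS (open row3); precharges=5
Acc 8: bank1 row1 -> MISS (open row1); precharges=6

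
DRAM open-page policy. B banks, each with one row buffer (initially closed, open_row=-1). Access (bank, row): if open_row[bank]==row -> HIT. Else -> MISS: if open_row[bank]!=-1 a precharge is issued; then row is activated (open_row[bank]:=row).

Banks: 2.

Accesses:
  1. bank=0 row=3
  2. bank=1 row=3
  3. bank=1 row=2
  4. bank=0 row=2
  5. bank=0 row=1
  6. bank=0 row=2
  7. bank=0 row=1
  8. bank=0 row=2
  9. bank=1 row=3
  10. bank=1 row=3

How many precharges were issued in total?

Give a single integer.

Answer: 7

Derivation:
Acc 1: bank0 row3 -> MISS (open row3); precharges=0
Acc 2: bank1 row3 -> MISS (open row3); precharges=0
Acc 3: bank1 row2 -> MISS (open row2); precharges=1
Acc 4: bank0 row2 -> MISS (open row2); precharges=2
Acc 5: bank0 row1 -> MISS (open row1); precharges=3
Acc 6: bank0 row2 -> MISS (open row2); precharges=4
Acc 7: bank0 row1 -> MISS (open row1); precharges=5
Acc 8: bank0 row2 -> MISS (open row2); precharges=6
Acc 9: bank1 row3 -> MISS (open row3); precharges=7
Acc 10: bank1 row3 -> HIT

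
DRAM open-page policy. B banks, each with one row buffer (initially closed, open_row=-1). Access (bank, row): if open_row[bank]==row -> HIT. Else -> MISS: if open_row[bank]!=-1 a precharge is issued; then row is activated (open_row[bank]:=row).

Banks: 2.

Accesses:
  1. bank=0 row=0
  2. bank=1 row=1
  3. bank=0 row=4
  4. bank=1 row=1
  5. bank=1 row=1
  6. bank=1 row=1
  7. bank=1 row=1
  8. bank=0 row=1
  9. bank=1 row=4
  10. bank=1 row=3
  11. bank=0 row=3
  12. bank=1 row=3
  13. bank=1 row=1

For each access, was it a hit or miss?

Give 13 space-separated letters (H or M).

Acc 1: bank0 row0 -> MISS (open row0); precharges=0
Acc 2: bank1 row1 -> MISS (open row1); precharges=0
Acc 3: bank0 row4 -> MISS (open row4); precharges=1
Acc 4: bank1 row1 -> HIT
Acc 5: bank1 row1 -> HIT
Acc 6: bank1 row1 -> HIT
Acc 7: bank1 row1 -> HIT
Acc 8: bank0 row1 -> MISS (open row1); precharges=2
Acc 9: bank1 row4 -> MISS (open row4); precharges=3
Acc 10: bank1 row3 -> MISS (open row3); precharges=4
Acc 11: bank0 row3 -> MISS (open row3); precharges=5
Acc 12: bank1 row3 -> HIT
Acc 13: bank1 row1 -> MISS (open row1); precharges=6

Answer: M M M H H H H M M M M H M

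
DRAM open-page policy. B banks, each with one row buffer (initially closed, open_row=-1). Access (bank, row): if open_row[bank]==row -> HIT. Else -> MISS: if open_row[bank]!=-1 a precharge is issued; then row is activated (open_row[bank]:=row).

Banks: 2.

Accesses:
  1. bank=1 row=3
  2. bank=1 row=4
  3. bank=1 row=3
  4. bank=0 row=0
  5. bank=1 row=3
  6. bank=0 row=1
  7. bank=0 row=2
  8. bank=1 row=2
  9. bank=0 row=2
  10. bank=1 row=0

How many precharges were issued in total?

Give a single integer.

Answer: 6

Derivation:
Acc 1: bank1 row3 -> MISS (open row3); precharges=0
Acc 2: bank1 row4 -> MISS (open row4); precharges=1
Acc 3: bank1 row3 -> MISS (open row3); precharges=2
Acc 4: bank0 row0 -> MISS (open row0); precharges=2
Acc 5: bank1 row3 -> HIT
Acc 6: bank0 row1 -> MISS (open row1); precharges=3
Acc 7: bank0 row2 -> MISS (open row2); precharges=4
Acc 8: bank1 row2 -> MISS (open row2); precharges=5
Acc 9: bank0 row2 -> HIT
Acc 10: bank1 row0 -> MISS (open row0); precharges=6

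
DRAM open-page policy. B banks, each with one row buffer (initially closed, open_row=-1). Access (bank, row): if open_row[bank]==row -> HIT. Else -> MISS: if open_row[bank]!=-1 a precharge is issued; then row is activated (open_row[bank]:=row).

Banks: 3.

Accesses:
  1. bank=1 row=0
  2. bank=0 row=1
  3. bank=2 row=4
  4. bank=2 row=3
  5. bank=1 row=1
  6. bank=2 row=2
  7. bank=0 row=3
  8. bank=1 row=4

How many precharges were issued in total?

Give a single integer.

Answer: 5

Derivation:
Acc 1: bank1 row0 -> MISS (open row0); precharges=0
Acc 2: bank0 row1 -> MISS (open row1); precharges=0
Acc 3: bank2 row4 -> MISS (open row4); precharges=0
Acc 4: bank2 row3 -> MISS (open row3); precharges=1
Acc 5: bank1 row1 -> MISS (open row1); precharges=2
Acc 6: bank2 row2 -> MISS (open row2); precharges=3
Acc 7: bank0 row3 -> MISS (open row3); precharges=4
Acc 8: bank1 row4 -> MISS (open row4); precharges=5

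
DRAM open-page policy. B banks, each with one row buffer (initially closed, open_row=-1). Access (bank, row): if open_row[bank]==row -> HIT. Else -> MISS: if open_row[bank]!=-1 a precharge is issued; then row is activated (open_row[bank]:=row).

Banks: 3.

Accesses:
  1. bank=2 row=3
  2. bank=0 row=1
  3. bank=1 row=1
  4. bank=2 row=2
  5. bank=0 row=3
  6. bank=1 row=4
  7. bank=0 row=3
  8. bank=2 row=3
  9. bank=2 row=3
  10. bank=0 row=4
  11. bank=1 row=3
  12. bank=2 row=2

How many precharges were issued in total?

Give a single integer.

Answer: 7

Derivation:
Acc 1: bank2 row3 -> MISS (open row3); precharges=0
Acc 2: bank0 row1 -> MISS (open row1); precharges=0
Acc 3: bank1 row1 -> MISS (open row1); precharges=0
Acc 4: bank2 row2 -> MISS (open row2); precharges=1
Acc 5: bank0 row3 -> MISS (open row3); precharges=2
Acc 6: bank1 row4 -> MISS (open row4); precharges=3
Acc 7: bank0 row3 -> HIT
Acc 8: bank2 row3 -> MISS (open row3); precharges=4
Acc 9: bank2 row3 -> HIT
Acc 10: bank0 row4 -> MISS (open row4); precharges=5
Acc 11: bank1 row3 -> MISS (open row3); precharges=6
Acc 12: bank2 row2 -> MISS (open row2); precharges=7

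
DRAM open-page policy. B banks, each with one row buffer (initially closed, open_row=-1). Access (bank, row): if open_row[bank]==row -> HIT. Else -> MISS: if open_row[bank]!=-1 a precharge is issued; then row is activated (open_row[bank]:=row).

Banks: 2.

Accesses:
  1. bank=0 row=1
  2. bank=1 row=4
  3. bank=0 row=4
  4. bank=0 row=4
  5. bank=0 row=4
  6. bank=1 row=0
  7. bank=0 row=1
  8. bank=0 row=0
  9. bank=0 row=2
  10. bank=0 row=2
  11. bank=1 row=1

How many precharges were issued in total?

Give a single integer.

Answer: 6

Derivation:
Acc 1: bank0 row1 -> MISS (open row1); precharges=0
Acc 2: bank1 row4 -> MISS (open row4); precharges=0
Acc 3: bank0 row4 -> MISS (open row4); precharges=1
Acc 4: bank0 row4 -> HIT
Acc 5: bank0 row4 -> HIT
Acc 6: bank1 row0 -> MISS (open row0); precharges=2
Acc 7: bank0 row1 -> MISS (open row1); precharges=3
Acc 8: bank0 row0 -> MISS (open row0); precharges=4
Acc 9: bank0 row2 -> MISS (open row2); precharges=5
Acc 10: bank0 row2 -> HIT
Acc 11: bank1 row1 -> MISS (open row1); precharges=6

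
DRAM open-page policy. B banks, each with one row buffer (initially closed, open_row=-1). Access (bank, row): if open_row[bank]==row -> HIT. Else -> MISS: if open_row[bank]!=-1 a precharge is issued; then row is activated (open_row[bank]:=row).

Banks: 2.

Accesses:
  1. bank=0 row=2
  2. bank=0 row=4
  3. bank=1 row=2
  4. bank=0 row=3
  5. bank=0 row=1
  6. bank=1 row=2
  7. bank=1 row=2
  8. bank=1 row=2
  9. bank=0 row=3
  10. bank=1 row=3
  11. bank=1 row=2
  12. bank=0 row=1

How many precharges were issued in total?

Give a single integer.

Acc 1: bank0 row2 -> MISS (open row2); precharges=0
Acc 2: bank0 row4 -> MISS (open row4); precharges=1
Acc 3: bank1 row2 -> MISS (open row2); precharges=1
Acc 4: bank0 row3 -> MISS (open row3); precharges=2
Acc 5: bank0 row1 -> MISS (open row1); precharges=3
Acc 6: bank1 row2 -> HIT
Acc 7: bank1 row2 -> HIT
Acc 8: bank1 row2 -> HIT
Acc 9: bank0 row3 -> MISS (open row3); precharges=4
Acc 10: bank1 row3 -> MISS (open row3); precharges=5
Acc 11: bank1 row2 -> MISS (open row2); precharges=6
Acc 12: bank0 row1 -> MISS (open row1); precharges=7

Answer: 7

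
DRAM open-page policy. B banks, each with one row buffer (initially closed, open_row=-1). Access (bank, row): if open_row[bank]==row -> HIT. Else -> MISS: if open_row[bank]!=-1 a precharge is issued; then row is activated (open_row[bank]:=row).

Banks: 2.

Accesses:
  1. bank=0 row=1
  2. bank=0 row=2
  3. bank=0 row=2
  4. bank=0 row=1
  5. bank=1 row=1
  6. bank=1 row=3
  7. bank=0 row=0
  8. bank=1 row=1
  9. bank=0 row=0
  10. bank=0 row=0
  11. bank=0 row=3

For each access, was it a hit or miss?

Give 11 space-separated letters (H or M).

Answer: M M H M M M M M H H M

Derivation:
Acc 1: bank0 row1 -> MISS (open row1); precharges=0
Acc 2: bank0 row2 -> MISS (open row2); precharges=1
Acc 3: bank0 row2 -> HIT
Acc 4: bank0 row1 -> MISS (open row1); precharges=2
Acc 5: bank1 row1 -> MISS (open row1); precharges=2
Acc 6: bank1 row3 -> MISS (open row3); precharges=3
Acc 7: bank0 row0 -> MISS (open row0); precharges=4
Acc 8: bank1 row1 -> MISS (open row1); precharges=5
Acc 9: bank0 row0 -> HIT
Acc 10: bank0 row0 -> HIT
Acc 11: bank0 row3 -> MISS (open row3); precharges=6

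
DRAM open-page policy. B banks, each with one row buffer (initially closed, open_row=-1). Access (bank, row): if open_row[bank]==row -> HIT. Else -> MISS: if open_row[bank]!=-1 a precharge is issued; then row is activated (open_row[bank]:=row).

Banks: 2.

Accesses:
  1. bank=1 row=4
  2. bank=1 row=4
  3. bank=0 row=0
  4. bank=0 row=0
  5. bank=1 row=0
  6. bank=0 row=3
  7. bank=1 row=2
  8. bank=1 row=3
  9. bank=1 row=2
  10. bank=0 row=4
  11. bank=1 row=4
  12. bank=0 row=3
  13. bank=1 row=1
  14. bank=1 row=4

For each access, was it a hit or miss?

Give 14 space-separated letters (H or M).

Answer: M H M H M M M M M M M M M M

Derivation:
Acc 1: bank1 row4 -> MISS (open row4); precharges=0
Acc 2: bank1 row4 -> HIT
Acc 3: bank0 row0 -> MISS (open row0); precharges=0
Acc 4: bank0 row0 -> HIT
Acc 5: bank1 row0 -> MISS (open row0); precharges=1
Acc 6: bank0 row3 -> MISS (open row3); precharges=2
Acc 7: bank1 row2 -> MISS (open row2); precharges=3
Acc 8: bank1 row3 -> MISS (open row3); precharges=4
Acc 9: bank1 row2 -> MISS (open row2); precharges=5
Acc 10: bank0 row4 -> MISS (open row4); precharges=6
Acc 11: bank1 row4 -> MISS (open row4); precharges=7
Acc 12: bank0 row3 -> MISS (open row3); precharges=8
Acc 13: bank1 row1 -> MISS (open row1); precharges=9
Acc 14: bank1 row4 -> MISS (open row4); precharges=10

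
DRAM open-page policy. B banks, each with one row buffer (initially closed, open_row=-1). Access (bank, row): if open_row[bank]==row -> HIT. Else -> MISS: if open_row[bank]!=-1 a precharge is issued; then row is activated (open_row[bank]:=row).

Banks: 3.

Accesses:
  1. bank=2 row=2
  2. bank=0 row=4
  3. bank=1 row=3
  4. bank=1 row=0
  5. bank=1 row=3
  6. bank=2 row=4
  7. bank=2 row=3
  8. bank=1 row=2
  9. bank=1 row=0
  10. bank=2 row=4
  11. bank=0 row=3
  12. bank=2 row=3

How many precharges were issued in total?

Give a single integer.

Answer: 9

Derivation:
Acc 1: bank2 row2 -> MISS (open row2); precharges=0
Acc 2: bank0 row4 -> MISS (open row4); precharges=0
Acc 3: bank1 row3 -> MISS (open row3); precharges=0
Acc 4: bank1 row0 -> MISS (open row0); precharges=1
Acc 5: bank1 row3 -> MISS (open row3); precharges=2
Acc 6: bank2 row4 -> MISS (open row4); precharges=3
Acc 7: bank2 row3 -> MISS (open row3); precharges=4
Acc 8: bank1 row2 -> MISS (open row2); precharges=5
Acc 9: bank1 row0 -> MISS (open row0); precharges=6
Acc 10: bank2 row4 -> MISS (open row4); precharges=7
Acc 11: bank0 row3 -> MISS (open row3); precharges=8
Acc 12: bank2 row3 -> MISS (open row3); precharges=9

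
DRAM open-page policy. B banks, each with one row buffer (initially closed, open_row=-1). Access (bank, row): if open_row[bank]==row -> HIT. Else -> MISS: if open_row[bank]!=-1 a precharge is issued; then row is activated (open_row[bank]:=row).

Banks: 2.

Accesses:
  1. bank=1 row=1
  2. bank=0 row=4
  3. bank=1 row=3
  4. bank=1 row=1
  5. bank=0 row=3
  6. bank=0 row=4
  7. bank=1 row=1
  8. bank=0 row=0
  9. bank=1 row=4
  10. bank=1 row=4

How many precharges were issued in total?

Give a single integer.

Acc 1: bank1 row1 -> MISS (open row1); precharges=0
Acc 2: bank0 row4 -> MISS (open row4); precharges=0
Acc 3: bank1 row3 -> MISS (open row3); precharges=1
Acc 4: bank1 row1 -> MISS (open row1); precharges=2
Acc 5: bank0 row3 -> MISS (open row3); precharges=3
Acc 6: bank0 row4 -> MISS (open row4); precharges=4
Acc 7: bank1 row1 -> HIT
Acc 8: bank0 row0 -> MISS (open row0); precharges=5
Acc 9: bank1 row4 -> MISS (open row4); precharges=6
Acc 10: bank1 row4 -> HIT

Answer: 6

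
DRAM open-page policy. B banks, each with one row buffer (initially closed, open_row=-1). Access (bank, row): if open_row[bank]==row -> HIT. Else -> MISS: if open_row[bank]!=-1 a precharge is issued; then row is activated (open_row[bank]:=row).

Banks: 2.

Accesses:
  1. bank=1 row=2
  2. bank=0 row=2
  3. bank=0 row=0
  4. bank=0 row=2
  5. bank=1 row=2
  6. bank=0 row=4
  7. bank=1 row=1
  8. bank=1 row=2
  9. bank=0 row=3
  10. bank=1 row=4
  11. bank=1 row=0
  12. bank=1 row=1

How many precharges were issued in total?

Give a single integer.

Answer: 9

Derivation:
Acc 1: bank1 row2 -> MISS (open row2); precharges=0
Acc 2: bank0 row2 -> MISS (open row2); precharges=0
Acc 3: bank0 row0 -> MISS (open row0); precharges=1
Acc 4: bank0 row2 -> MISS (open row2); precharges=2
Acc 5: bank1 row2 -> HIT
Acc 6: bank0 row4 -> MISS (open row4); precharges=3
Acc 7: bank1 row1 -> MISS (open row1); precharges=4
Acc 8: bank1 row2 -> MISS (open row2); precharges=5
Acc 9: bank0 row3 -> MISS (open row3); precharges=6
Acc 10: bank1 row4 -> MISS (open row4); precharges=7
Acc 11: bank1 row0 -> MISS (open row0); precharges=8
Acc 12: bank1 row1 -> MISS (open row1); precharges=9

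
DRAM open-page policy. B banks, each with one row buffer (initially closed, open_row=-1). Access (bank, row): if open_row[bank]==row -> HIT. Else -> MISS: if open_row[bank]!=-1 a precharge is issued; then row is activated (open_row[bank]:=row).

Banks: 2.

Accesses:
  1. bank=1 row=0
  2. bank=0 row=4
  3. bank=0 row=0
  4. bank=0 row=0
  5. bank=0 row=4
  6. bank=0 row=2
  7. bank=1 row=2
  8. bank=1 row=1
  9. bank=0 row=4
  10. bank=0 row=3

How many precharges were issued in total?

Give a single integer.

Answer: 7

Derivation:
Acc 1: bank1 row0 -> MISS (open row0); precharges=0
Acc 2: bank0 row4 -> MISS (open row4); precharges=0
Acc 3: bank0 row0 -> MISS (open row0); precharges=1
Acc 4: bank0 row0 -> HIT
Acc 5: bank0 row4 -> MISS (open row4); precharges=2
Acc 6: bank0 row2 -> MISS (open row2); precharges=3
Acc 7: bank1 row2 -> MISS (open row2); precharges=4
Acc 8: bank1 row1 -> MISS (open row1); precharges=5
Acc 9: bank0 row4 -> MISS (open row4); precharges=6
Acc 10: bank0 row3 -> MISS (open row3); precharges=7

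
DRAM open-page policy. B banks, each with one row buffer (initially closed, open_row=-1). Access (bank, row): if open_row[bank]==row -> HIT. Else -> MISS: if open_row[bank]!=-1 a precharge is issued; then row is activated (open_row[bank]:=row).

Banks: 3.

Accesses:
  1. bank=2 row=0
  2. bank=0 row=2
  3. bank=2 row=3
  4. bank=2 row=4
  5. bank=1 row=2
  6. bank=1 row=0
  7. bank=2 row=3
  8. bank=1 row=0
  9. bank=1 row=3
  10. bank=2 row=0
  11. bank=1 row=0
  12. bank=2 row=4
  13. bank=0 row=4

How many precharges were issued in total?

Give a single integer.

Acc 1: bank2 row0 -> MISS (open row0); precharges=0
Acc 2: bank0 row2 -> MISS (open row2); precharges=0
Acc 3: bank2 row3 -> MISS (open row3); precharges=1
Acc 4: bank2 row4 -> MISS (open row4); precharges=2
Acc 5: bank1 row2 -> MISS (open row2); precharges=2
Acc 6: bank1 row0 -> MISS (open row0); precharges=3
Acc 7: bank2 row3 -> MISS (open row3); precharges=4
Acc 8: bank1 row0 -> HIT
Acc 9: bank1 row3 -> MISS (open row3); precharges=5
Acc 10: bank2 row0 -> MISS (open row0); precharges=6
Acc 11: bank1 row0 -> MISS (open row0); precharges=7
Acc 12: bank2 row4 -> MISS (open row4); precharges=8
Acc 13: bank0 row4 -> MISS (open row4); precharges=9

Answer: 9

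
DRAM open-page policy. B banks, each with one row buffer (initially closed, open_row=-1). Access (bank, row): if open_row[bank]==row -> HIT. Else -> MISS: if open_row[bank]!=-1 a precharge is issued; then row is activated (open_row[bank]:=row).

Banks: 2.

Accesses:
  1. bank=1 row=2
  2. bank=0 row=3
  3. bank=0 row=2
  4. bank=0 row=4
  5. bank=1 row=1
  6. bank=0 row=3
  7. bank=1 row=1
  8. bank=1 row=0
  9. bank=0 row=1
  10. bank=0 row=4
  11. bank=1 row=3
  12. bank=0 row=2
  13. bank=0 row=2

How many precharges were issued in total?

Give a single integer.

Acc 1: bank1 row2 -> MISS (open row2); precharges=0
Acc 2: bank0 row3 -> MISS (open row3); precharges=0
Acc 3: bank0 row2 -> MISS (open row2); precharges=1
Acc 4: bank0 row4 -> MISS (open row4); precharges=2
Acc 5: bank1 row1 -> MISS (open row1); precharges=3
Acc 6: bank0 row3 -> MISS (open row3); precharges=4
Acc 7: bank1 row1 -> HIT
Acc 8: bank1 row0 -> MISS (open row0); precharges=5
Acc 9: bank0 row1 -> MISS (open row1); precharges=6
Acc 10: bank0 row4 -> MISS (open row4); precharges=7
Acc 11: bank1 row3 -> MISS (open row3); precharges=8
Acc 12: bank0 row2 -> MISS (open row2); precharges=9
Acc 13: bank0 row2 -> HIT

Answer: 9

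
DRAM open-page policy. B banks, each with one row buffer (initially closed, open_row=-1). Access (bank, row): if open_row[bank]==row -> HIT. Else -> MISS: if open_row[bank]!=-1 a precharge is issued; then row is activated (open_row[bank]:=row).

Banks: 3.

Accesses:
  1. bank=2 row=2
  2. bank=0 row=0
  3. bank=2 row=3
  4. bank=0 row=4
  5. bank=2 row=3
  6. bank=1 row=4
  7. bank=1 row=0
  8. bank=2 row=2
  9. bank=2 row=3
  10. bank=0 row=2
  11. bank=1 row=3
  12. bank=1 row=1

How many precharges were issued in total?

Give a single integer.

Answer: 8

Derivation:
Acc 1: bank2 row2 -> MISS (open row2); precharges=0
Acc 2: bank0 row0 -> MISS (open row0); precharges=0
Acc 3: bank2 row3 -> MISS (open row3); precharges=1
Acc 4: bank0 row4 -> MISS (open row4); precharges=2
Acc 5: bank2 row3 -> HIT
Acc 6: bank1 row4 -> MISS (open row4); precharges=2
Acc 7: bank1 row0 -> MISS (open row0); precharges=3
Acc 8: bank2 row2 -> MISS (open row2); precharges=4
Acc 9: bank2 row3 -> MISS (open row3); precharges=5
Acc 10: bank0 row2 -> MISS (open row2); precharges=6
Acc 11: bank1 row3 -> MISS (open row3); precharges=7
Acc 12: bank1 row1 -> MISS (open row1); precharges=8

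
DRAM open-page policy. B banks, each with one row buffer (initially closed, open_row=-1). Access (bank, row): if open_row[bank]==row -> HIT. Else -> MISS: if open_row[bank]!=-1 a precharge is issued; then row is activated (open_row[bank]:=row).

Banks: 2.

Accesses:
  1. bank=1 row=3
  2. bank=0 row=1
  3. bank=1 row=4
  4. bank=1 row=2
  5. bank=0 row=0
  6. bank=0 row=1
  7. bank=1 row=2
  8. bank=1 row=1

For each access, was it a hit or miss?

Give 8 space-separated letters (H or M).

Acc 1: bank1 row3 -> MISS (open row3); precharges=0
Acc 2: bank0 row1 -> MISS (open row1); precharges=0
Acc 3: bank1 row4 -> MISS (open row4); precharges=1
Acc 4: bank1 row2 -> MISS (open row2); precharges=2
Acc 5: bank0 row0 -> MISS (open row0); precharges=3
Acc 6: bank0 row1 -> MISS (open row1); precharges=4
Acc 7: bank1 row2 -> HIT
Acc 8: bank1 row1 -> MISS (open row1); precharges=5

Answer: M M M M M M H M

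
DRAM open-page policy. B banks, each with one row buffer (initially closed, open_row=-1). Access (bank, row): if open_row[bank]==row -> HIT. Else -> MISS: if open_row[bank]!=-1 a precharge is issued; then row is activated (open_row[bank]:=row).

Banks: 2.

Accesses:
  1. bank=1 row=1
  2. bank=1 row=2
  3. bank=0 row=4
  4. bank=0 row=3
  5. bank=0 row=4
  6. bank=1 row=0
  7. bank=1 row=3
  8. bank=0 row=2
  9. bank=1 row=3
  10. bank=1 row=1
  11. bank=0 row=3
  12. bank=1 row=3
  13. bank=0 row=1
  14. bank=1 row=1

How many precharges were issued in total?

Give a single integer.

Answer: 11

Derivation:
Acc 1: bank1 row1 -> MISS (open row1); precharges=0
Acc 2: bank1 row2 -> MISS (open row2); precharges=1
Acc 3: bank0 row4 -> MISS (open row4); precharges=1
Acc 4: bank0 row3 -> MISS (open row3); precharges=2
Acc 5: bank0 row4 -> MISS (open row4); precharges=3
Acc 6: bank1 row0 -> MISS (open row0); precharges=4
Acc 7: bank1 row3 -> MISS (open row3); precharges=5
Acc 8: bank0 row2 -> MISS (open row2); precharges=6
Acc 9: bank1 row3 -> HIT
Acc 10: bank1 row1 -> MISS (open row1); precharges=7
Acc 11: bank0 row3 -> MISS (open row3); precharges=8
Acc 12: bank1 row3 -> MISS (open row3); precharges=9
Acc 13: bank0 row1 -> MISS (open row1); precharges=10
Acc 14: bank1 row1 -> MISS (open row1); precharges=11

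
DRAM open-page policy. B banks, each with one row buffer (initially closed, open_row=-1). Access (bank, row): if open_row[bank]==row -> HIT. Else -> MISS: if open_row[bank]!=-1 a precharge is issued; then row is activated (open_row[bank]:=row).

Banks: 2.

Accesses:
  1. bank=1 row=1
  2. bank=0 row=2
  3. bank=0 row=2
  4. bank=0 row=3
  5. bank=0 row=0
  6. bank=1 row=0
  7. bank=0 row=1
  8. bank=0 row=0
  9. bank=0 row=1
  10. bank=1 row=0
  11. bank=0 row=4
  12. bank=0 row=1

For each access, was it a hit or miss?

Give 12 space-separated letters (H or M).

Acc 1: bank1 row1 -> MISS (open row1); precharges=0
Acc 2: bank0 row2 -> MISS (open row2); precharges=0
Acc 3: bank0 row2 -> HIT
Acc 4: bank0 row3 -> MISS (open row3); precharges=1
Acc 5: bank0 row0 -> MISS (open row0); precharges=2
Acc 6: bank1 row0 -> MISS (open row0); precharges=3
Acc 7: bank0 row1 -> MISS (open row1); precharges=4
Acc 8: bank0 row0 -> MISS (open row0); precharges=5
Acc 9: bank0 row1 -> MISS (open row1); precharges=6
Acc 10: bank1 row0 -> HIT
Acc 11: bank0 row4 -> MISS (open row4); precharges=7
Acc 12: bank0 row1 -> MISS (open row1); precharges=8

Answer: M M H M M M M M M H M M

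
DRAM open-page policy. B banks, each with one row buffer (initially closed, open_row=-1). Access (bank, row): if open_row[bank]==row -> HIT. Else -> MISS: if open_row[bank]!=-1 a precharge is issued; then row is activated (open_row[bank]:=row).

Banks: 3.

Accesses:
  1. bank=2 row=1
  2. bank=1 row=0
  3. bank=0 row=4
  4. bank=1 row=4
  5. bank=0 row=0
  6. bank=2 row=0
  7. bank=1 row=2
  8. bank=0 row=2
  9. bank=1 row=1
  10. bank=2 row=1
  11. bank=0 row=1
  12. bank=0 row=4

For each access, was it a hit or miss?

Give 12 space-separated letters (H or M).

Acc 1: bank2 row1 -> MISS (open row1); precharges=0
Acc 2: bank1 row0 -> MISS (open row0); precharges=0
Acc 3: bank0 row4 -> MISS (open row4); precharges=0
Acc 4: bank1 row4 -> MISS (open row4); precharges=1
Acc 5: bank0 row0 -> MISS (open row0); precharges=2
Acc 6: bank2 row0 -> MISS (open row0); precharges=3
Acc 7: bank1 row2 -> MISS (open row2); precharges=4
Acc 8: bank0 row2 -> MISS (open row2); precharges=5
Acc 9: bank1 row1 -> MISS (open row1); precharges=6
Acc 10: bank2 row1 -> MISS (open row1); precharges=7
Acc 11: bank0 row1 -> MISS (open row1); precharges=8
Acc 12: bank0 row4 -> MISS (open row4); precharges=9

Answer: M M M M M M M M M M M M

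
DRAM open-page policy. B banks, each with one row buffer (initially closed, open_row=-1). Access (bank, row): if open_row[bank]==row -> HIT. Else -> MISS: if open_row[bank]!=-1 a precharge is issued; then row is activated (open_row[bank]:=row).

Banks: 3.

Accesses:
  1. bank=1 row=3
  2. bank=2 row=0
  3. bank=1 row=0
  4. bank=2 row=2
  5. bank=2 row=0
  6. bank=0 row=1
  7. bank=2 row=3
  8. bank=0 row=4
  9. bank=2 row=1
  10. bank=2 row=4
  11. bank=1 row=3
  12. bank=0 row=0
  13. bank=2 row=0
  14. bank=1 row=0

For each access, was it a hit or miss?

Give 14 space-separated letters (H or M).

Acc 1: bank1 row3 -> MISS (open row3); precharges=0
Acc 2: bank2 row0 -> MISS (open row0); precharges=0
Acc 3: bank1 row0 -> MISS (open row0); precharges=1
Acc 4: bank2 row2 -> MISS (open row2); precharges=2
Acc 5: bank2 row0 -> MISS (open row0); precharges=3
Acc 6: bank0 row1 -> MISS (open row1); precharges=3
Acc 7: bank2 row3 -> MISS (open row3); precharges=4
Acc 8: bank0 row4 -> MISS (open row4); precharges=5
Acc 9: bank2 row1 -> MISS (open row1); precharges=6
Acc 10: bank2 row4 -> MISS (open row4); precharges=7
Acc 11: bank1 row3 -> MISS (open row3); precharges=8
Acc 12: bank0 row0 -> MISS (open row0); precharges=9
Acc 13: bank2 row0 -> MISS (open row0); precharges=10
Acc 14: bank1 row0 -> MISS (open row0); precharges=11

Answer: M M M M M M M M M M M M M M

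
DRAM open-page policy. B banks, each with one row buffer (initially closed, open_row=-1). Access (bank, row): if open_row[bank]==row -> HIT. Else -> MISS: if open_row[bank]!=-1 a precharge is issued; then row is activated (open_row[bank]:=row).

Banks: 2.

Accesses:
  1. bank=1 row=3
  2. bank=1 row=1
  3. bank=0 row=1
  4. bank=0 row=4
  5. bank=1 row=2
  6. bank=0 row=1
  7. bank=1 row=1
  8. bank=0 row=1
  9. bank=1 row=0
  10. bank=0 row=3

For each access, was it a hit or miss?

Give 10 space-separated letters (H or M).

Acc 1: bank1 row3 -> MISS (open row3); precharges=0
Acc 2: bank1 row1 -> MISS (open row1); precharges=1
Acc 3: bank0 row1 -> MISS (open row1); precharges=1
Acc 4: bank0 row4 -> MISS (open row4); precharges=2
Acc 5: bank1 row2 -> MISS (open row2); precharges=3
Acc 6: bank0 row1 -> MISS (open row1); precharges=4
Acc 7: bank1 row1 -> MISS (open row1); precharges=5
Acc 8: bank0 row1 -> HIT
Acc 9: bank1 row0 -> MISS (open row0); precharges=6
Acc 10: bank0 row3 -> MISS (open row3); precharges=7

Answer: M M M M M M M H M M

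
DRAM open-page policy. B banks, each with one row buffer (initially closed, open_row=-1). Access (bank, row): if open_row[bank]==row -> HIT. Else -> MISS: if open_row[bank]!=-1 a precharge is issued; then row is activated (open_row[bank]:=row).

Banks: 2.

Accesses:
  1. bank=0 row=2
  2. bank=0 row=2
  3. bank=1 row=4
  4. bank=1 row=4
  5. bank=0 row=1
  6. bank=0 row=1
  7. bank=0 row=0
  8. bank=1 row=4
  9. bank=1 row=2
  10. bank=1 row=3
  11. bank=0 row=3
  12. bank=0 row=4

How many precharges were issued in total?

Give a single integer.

Answer: 6

Derivation:
Acc 1: bank0 row2 -> MISS (open row2); precharges=0
Acc 2: bank0 row2 -> HIT
Acc 3: bank1 row4 -> MISS (open row4); precharges=0
Acc 4: bank1 row4 -> HIT
Acc 5: bank0 row1 -> MISS (open row1); precharges=1
Acc 6: bank0 row1 -> HIT
Acc 7: bank0 row0 -> MISS (open row0); precharges=2
Acc 8: bank1 row4 -> HIT
Acc 9: bank1 row2 -> MISS (open row2); precharges=3
Acc 10: bank1 row3 -> MISS (open row3); precharges=4
Acc 11: bank0 row3 -> MISS (open row3); precharges=5
Acc 12: bank0 row4 -> MISS (open row4); precharges=6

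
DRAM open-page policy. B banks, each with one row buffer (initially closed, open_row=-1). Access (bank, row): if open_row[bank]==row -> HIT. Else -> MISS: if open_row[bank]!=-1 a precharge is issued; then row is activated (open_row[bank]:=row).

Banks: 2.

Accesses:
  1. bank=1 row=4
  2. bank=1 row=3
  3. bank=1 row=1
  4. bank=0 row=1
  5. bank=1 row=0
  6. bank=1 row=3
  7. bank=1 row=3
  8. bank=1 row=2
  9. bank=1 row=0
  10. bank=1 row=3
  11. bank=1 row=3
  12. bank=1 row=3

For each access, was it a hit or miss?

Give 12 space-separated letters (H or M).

Answer: M M M M M M H M M M H H

Derivation:
Acc 1: bank1 row4 -> MISS (open row4); precharges=0
Acc 2: bank1 row3 -> MISS (open row3); precharges=1
Acc 3: bank1 row1 -> MISS (open row1); precharges=2
Acc 4: bank0 row1 -> MISS (open row1); precharges=2
Acc 5: bank1 row0 -> MISS (open row0); precharges=3
Acc 6: bank1 row3 -> MISS (open row3); precharges=4
Acc 7: bank1 row3 -> HIT
Acc 8: bank1 row2 -> MISS (open row2); precharges=5
Acc 9: bank1 row0 -> MISS (open row0); precharges=6
Acc 10: bank1 row3 -> MISS (open row3); precharges=7
Acc 11: bank1 row3 -> HIT
Acc 12: bank1 row3 -> HIT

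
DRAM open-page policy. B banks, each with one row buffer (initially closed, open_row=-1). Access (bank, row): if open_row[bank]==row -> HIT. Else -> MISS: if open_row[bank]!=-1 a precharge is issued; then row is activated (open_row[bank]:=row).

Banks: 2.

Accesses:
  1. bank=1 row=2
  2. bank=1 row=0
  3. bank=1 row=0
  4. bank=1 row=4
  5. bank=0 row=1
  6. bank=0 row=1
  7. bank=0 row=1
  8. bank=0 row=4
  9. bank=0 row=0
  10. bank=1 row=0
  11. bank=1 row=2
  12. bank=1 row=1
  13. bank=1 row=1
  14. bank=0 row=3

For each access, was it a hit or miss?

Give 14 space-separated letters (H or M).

Answer: M M H M M H H M M M M M H M

Derivation:
Acc 1: bank1 row2 -> MISS (open row2); precharges=0
Acc 2: bank1 row0 -> MISS (open row0); precharges=1
Acc 3: bank1 row0 -> HIT
Acc 4: bank1 row4 -> MISS (open row4); precharges=2
Acc 5: bank0 row1 -> MISS (open row1); precharges=2
Acc 6: bank0 row1 -> HIT
Acc 7: bank0 row1 -> HIT
Acc 8: bank0 row4 -> MISS (open row4); precharges=3
Acc 9: bank0 row0 -> MISS (open row0); precharges=4
Acc 10: bank1 row0 -> MISS (open row0); precharges=5
Acc 11: bank1 row2 -> MISS (open row2); precharges=6
Acc 12: bank1 row1 -> MISS (open row1); precharges=7
Acc 13: bank1 row1 -> HIT
Acc 14: bank0 row3 -> MISS (open row3); precharges=8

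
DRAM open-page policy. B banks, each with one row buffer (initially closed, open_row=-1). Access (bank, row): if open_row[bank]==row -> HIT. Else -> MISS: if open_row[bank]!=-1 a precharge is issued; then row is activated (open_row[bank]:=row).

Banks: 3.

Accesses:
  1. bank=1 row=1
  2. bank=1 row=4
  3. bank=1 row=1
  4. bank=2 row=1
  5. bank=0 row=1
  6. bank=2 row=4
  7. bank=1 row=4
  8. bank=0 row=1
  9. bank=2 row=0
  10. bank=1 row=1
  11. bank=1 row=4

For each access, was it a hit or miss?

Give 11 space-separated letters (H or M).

Answer: M M M M M M M H M M M

Derivation:
Acc 1: bank1 row1 -> MISS (open row1); precharges=0
Acc 2: bank1 row4 -> MISS (open row4); precharges=1
Acc 3: bank1 row1 -> MISS (open row1); precharges=2
Acc 4: bank2 row1 -> MISS (open row1); precharges=2
Acc 5: bank0 row1 -> MISS (open row1); precharges=2
Acc 6: bank2 row4 -> MISS (open row4); precharges=3
Acc 7: bank1 row4 -> MISS (open row4); precharges=4
Acc 8: bank0 row1 -> HIT
Acc 9: bank2 row0 -> MISS (open row0); precharges=5
Acc 10: bank1 row1 -> MISS (open row1); precharges=6
Acc 11: bank1 row4 -> MISS (open row4); precharges=7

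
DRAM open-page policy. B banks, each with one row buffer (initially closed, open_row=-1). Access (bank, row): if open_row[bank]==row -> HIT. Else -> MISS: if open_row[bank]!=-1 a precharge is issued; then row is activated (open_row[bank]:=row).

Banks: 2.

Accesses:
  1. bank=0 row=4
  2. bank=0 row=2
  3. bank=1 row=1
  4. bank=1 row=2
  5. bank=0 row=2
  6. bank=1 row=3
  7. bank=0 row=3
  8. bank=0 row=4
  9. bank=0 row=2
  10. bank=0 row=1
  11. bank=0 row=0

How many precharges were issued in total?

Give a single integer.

Answer: 8

Derivation:
Acc 1: bank0 row4 -> MISS (open row4); precharges=0
Acc 2: bank0 row2 -> MISS (open row2); precharges=1
Acc 3: bank1 row1 -> MISS (open row1); precharges=1
Acc 4: bank1 row2 -> MISS (open row2); precharges=2
Acc 5: bank0 row2 -> HIT
Acc 6: bank1 row3 -> MISS (open row3); precharges=3
Acc 7: bank0 row3 -> MISS (open row3); precharges=4
Acc 8: bank0 row4 -> MISS (open row4); precharges=5
Acc 9: bank0 row2 -> MISS (open row2); precharges=6
Acc 10: bank0 row1 -> MISS (open row1); precharges=7
Acc 11: bank0 row0 -> MISS (open row0); precharges=8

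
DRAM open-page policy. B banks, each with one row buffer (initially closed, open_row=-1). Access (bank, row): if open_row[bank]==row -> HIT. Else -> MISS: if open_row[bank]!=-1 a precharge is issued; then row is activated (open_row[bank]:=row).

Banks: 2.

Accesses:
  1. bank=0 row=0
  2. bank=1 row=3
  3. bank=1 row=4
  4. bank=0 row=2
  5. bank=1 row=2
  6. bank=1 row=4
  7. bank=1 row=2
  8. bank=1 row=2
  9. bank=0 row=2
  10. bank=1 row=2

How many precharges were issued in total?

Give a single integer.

Answer: 5

Derivation:
Acc 1: bank0 row0 -> MISS (open row0); precharges=0
Acc 2: bank1 row3 -> MISS (open row3); precharges=0
Acc 3: bank1 row4 -> MISS (open row4); precharges=1
Acc 4: bank0 row2 -> MISS (open row2); precharges=2
Acc 5: bank1 row2 -> MISS (open row2); precharges=3
Acc 6: bank1 row4 -> MISS (open row4); precharges=4
Acc 7: bank1 row2 -> MISS (open row2); precharges=5
Acc 8: bank1 row2 -> HIT
Acc 9: bank0 row2 -> HIT
Acc 10: bank1 row2 -> HIT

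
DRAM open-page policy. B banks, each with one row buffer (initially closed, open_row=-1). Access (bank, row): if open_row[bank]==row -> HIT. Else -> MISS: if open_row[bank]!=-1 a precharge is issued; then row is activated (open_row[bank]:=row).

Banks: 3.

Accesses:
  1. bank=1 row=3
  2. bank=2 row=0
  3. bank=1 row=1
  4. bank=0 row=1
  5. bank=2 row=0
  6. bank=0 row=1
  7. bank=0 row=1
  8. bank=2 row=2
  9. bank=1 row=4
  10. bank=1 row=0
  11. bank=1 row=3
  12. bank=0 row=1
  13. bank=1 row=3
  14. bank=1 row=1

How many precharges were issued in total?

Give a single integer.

Acc 1: bank1 row3 -> MISS (open row3); precharges=0
Acc 2: bank2 row0 -> MISS (open row0); precharges=0
Acc 3: bank1 row1 -> MISS (open row1); precharges=1
Acc 4: bank0 row1 -> MISS (open row1); precharges=1
Acc 5: bank2 row0 -> HIT
Acc 6: bank0 row1 -> HIT
Acc 7: bank0 row1 -> HIT
Acc 8: bank2 row2 -> MISS (open row2); precharges=2
Acc 9: bank1 row4 -> MISS (open row4); precharges=3
Acc 10: bank1 row0 -> MISS (open row0); precharges=4
Acc 11: bank1 row3 -> MISS (open row3); precharges=5
Acc 12: bank0 row1 -> HIT
Acc 13: bank1 row3 -> HIT
Acc 14: bank1 row1 -> MISS (open row1); precharges=6

Answer: 6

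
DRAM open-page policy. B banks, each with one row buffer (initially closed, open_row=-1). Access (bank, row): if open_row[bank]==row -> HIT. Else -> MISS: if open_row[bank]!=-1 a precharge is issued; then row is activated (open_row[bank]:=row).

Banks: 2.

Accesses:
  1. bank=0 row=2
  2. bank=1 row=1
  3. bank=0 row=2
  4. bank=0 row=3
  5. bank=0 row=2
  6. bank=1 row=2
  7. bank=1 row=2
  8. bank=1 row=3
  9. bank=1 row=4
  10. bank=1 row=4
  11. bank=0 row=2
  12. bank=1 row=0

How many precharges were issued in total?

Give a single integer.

Acc 1: bank0 row2 -> MISS (open row2); precharges=0
Acc 2: bank1 row1 -> MISS (open row1); precharges=0
Acc 3: bank0 row2 -> HIT
Acc 4: bank0 row3 -> MISS (open row3); precharges=1
Acc 5: bank0 row2 -> MISS (open row2); precharges=2
Acc 6: bank1 row2 -> MISS (open row2); precharges=3
Acc 7: bank1 row2 -> HIT
Acc 8: bank1 row3 -> MISS (open row3); precharges=4
Acc 9: bank1 row4 -> MISS (open row4); precharges=5
Acc 10: bank1 row4 -> HIT
Acc 11: bank0 row2 -> HIT
Acc 12: bank1 row0 -> MISS (open row0); precharges=6

Answer: 6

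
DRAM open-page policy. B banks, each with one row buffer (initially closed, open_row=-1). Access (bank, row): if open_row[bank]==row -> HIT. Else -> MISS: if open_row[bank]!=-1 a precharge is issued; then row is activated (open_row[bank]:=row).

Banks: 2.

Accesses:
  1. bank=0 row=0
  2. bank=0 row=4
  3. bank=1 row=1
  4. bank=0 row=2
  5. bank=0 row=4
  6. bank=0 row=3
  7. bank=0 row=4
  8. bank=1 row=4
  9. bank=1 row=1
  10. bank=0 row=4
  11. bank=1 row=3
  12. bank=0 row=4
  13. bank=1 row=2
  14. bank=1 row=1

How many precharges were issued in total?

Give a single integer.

Answer: 10

Derivation:
Acc 1: bank0 row0 -> MISS (open row0); precharges=0
Acc 2: bank0 row4 -> MISS (open row4); precharges=1
Acc 3: bank1 row1 -> MISS (open row1); precharges=1
Acc 4: bank0 row2 -> MISS (open row2); precharges=2
Acc 5: bank0 row4 -> MISS (open row4); precharges=3
Acc 6: bank0 row3 -> MISS (open row3); precharges=4
Acc 7: bank0 row4 -> MISS (open row4); precharges=5
Acc 8: bank1 row4 -> MISS (open row4); precharges=6
Acc 9: bank1 row1 -> MISS (open row1); precharges=7
Acc 10: bank0 row4 -> HIT
Acc 11: bank1 row3 -> MISS (open row3); precharges=8
Acc 12: bank0 row4 -> HIT
Acc 13: bank1 row2 -> MISS (open row2); precharges=9
Acc 14: bank1 row1 -> MISS (open row1); precharges=10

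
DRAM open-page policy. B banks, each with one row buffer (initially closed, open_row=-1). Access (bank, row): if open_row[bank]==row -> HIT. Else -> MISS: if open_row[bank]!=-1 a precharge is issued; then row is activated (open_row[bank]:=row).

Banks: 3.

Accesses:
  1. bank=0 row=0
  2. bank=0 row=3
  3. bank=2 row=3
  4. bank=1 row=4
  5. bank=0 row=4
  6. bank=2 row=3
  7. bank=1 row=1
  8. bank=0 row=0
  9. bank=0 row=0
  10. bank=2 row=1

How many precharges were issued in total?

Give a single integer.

Answer: 5

Derivation:
Acc 1: bank0 row0 -> MISS (open row0); precharges=0
Acc 2: bank0 row3 -> MISS (open row3); precharges=1
Acc 3: bank2 row3 -> MISS (open row3); precharges=1
Acc 4: bank1 row4 -> MISS (open row4); precharges=1
Acc 5: bank0 row4 -> MISS (open row4); precharges=2
Acc 6: bank2 row3 -> HIT
Acc 7: bank1 row1 -> MISS (open row1); precharges=3
Acc 8: bank0 row0 -> MISS (open row0); precharges=4
Acc 9: bank0 row0 -> HIT
Acc 10: bank2 row1 -> MISS (open row1); precharges=5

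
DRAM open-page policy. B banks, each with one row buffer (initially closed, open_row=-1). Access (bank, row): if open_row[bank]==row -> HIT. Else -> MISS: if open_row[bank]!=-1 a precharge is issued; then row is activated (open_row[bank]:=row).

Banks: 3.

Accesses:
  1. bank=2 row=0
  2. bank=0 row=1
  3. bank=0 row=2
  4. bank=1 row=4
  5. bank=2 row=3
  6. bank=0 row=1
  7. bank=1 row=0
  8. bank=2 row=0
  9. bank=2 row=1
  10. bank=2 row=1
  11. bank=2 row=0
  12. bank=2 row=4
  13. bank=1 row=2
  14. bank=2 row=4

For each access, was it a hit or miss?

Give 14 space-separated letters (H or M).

Acc 1: bank2 row0 -> MISS (open row0); precharges=0
Acc 2: bank0 row1 -> MISS (open row1); precharges=0
Acc 3: bank0 row2 -> MISS (open row2); precharges=1
Acc 4: bank1 row4 -> MISS (open row4); precharges=1
Acc 5: bank2 row3 -> MISS (open row3); precharges=2
Acc 6: bank0 row1 -> MISS (open row1); precharges=3
Acc 7: bank1 row0 -> MISS (open row0); precharges=4
Acc 8: bank2 row0 -> MISS (open row0); precharges=5
Acc 9: bank2 row1 -> MISS (open row1); precharges=6
Acc 10: bank2 row1 -> HIT
Acc 11: bank2 row0 -> MISS (open row0); precharges=7
Acc 12: bank2 row4 -> MISS (open row4); precharges=8
Acc 13: bank1 row2 -> MISS (open row2); precharges=9
Acc 14: bank2 row4 -> HIT

Answer: M M M M M M M M M H M M M H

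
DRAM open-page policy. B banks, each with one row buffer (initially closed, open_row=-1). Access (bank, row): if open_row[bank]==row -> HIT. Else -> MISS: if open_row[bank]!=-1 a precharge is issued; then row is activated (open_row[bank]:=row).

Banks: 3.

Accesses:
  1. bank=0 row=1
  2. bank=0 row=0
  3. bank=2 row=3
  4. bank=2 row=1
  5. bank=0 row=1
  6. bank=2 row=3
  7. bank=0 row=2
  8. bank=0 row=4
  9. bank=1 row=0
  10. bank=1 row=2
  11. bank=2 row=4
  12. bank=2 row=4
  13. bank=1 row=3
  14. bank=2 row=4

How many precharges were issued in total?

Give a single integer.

Acc 1: bank0 row1 -> MISS (open row1); precharges=0
Acc 2: bank0 row0 -> MISS (open row0); precharges=1
Acc 3: bank2 row3 -> MISS (open row3); precharges=1
Acc 4: bank2 row1 -> MISS (open row1); precharges=2
Acc 5: bank0 row1 -> MISS (open row1); precharges=3
Acc 6: bank2 row3 -> MISS (open row3); precharges=4
Acc 7: bank0 row2 -> MISS (open row2); precharges=5
Acc 8: bank0 row4 -> MISS (open row4); precharges=6
Acc 9: bank1 row0 -> MISS (open row0); precharges=6
Acc 10: bank1 row2 -> MISS (open row2); precharges=7
Acc 11: bank2 row4 -> MISS (open row4); precharges=8
Acc 12: bank2 row4 -> HIT
Acc 13: bank1 row3 -> MISS (open row3); precharges=9
Acc 14: bank2 row4 -> HIT

Answer: 9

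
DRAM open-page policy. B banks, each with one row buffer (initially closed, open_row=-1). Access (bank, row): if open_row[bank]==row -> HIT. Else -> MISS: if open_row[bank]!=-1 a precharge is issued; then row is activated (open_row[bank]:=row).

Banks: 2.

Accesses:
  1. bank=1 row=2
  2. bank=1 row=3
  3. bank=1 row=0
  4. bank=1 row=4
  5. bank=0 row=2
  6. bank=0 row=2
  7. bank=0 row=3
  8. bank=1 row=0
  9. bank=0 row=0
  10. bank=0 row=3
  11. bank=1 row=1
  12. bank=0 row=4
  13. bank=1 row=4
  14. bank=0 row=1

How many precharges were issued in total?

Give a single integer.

Answer: 11

Derivation:
Acc 1: bank1 row2 -> MISS (open row2); precharges=0
Acc 2: bank1 row3 -> MISS (open row3); precharges=1
Acc 3: bank1 row0 -> MISS (open row0); precharges=2
Acc 4: bank1 row4 -> MISS (open row4); precharges=3
Acc 5: bank0 row2 -> MISS (open row2); precharges=3
Acc 6: bank0 row2 -> HIT
Acc 7: bank0 row3 -> MISS (open row3); precharges=4
Acc 8: bank1 row0 -> MISS (open row0); precharges=5
Acc 9: bank0 row0 -> MISS (open row0); precharges=6
Acc 10: bank0 row3 -> MISS (open row3); precharges=7
Acc 11: bank1 row1 -> MISS (open row1); precharges=8
Acc 12: bank0 row4 -> MISS (open row4); precharges=9
Acc 13: bank1 row4 -> MISS (open row4); precharges=10
Acc 14: bank0 row1 -> MISS (open row1); precharges=11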